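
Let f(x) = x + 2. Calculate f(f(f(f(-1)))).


f(-1) = 1
f(1) = 3
f(3) = 5
f(5) = 7

7


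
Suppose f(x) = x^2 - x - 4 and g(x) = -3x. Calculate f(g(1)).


g(1) = -3
f(-3) = 1*(-3)^2 - 1*(-3) - 4 = 8

8


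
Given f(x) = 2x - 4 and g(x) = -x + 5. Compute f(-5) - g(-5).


-24


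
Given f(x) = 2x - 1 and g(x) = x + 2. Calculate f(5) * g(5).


f(5) = 9
g(5) = 7
Product = 63

63


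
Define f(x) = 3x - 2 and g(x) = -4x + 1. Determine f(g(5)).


g(5) = -19
f(-19) = -59

-59


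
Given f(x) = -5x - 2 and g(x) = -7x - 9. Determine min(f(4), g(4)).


f(4) = -22
g(4) = -37
min = -37

-37


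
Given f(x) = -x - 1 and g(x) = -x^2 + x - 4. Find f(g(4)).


g(4) = -16
f(-16) = 15

15


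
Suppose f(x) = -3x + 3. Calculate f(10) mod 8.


f(10) = -27
-27 mod 8 = 5

5


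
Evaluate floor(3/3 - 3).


3/3 = 1
1 - 3 = -2
floor(-2) = -2

-2


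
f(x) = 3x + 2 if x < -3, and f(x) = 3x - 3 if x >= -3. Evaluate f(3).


3 satisfies x >= -3
f(3) = 6

6


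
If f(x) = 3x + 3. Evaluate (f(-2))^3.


-27


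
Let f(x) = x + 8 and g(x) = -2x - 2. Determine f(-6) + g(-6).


12


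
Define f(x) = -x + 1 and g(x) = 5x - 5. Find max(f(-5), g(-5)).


f(-5) = 6
g(-5) = -30
max = 6

6


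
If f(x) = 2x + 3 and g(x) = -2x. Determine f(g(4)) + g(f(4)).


-35


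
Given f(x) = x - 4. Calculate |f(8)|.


f(8) = 4
|4| = 4

4


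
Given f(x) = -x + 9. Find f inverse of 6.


3


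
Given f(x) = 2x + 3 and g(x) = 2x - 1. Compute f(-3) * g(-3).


f(-3) = -3
g(-3) = -7
Product = 21

21


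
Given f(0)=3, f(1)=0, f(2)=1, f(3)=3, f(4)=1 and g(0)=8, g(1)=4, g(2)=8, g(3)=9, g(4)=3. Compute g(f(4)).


f(4) = 1
g(1) = 4

4


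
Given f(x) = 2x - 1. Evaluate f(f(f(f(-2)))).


f(-2) = -5
f(-5) = -11
f(-11) = -23
f(-23) = -47

-47


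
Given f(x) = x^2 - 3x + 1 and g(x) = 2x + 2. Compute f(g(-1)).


g(-1) = 0
f(0) = 1*(0)^2 - 3*(0) + 1 = 1

1


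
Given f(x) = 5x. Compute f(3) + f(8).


f(3) = 15
f(8) = 40
Sum = 55

55


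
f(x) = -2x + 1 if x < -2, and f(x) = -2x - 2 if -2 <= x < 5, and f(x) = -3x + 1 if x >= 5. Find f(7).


7 satisfies x >= 5
f(7) = -20

-20


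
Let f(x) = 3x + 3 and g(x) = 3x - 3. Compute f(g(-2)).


g(-2) = -9
f(-9) = -24

-24


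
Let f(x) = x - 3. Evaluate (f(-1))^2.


f(-1) = -4
(-4)^2 = 16

16


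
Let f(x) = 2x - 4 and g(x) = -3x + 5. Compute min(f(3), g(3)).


-4


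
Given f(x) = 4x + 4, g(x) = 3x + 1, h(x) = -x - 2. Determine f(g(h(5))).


h(5) = -7
g(-7) = -20
f(-20) = -76

-76


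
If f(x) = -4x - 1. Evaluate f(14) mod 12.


f(14) = -57
-57 mod 12 = 3

3


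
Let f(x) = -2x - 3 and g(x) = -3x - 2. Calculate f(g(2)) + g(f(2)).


f(g(2)) = 13
g(f(2)) = 19
Sum = 32

32


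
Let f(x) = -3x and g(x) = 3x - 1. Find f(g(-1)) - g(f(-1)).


4


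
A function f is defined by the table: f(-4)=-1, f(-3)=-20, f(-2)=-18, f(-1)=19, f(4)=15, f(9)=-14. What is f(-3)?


Reading from the table at x = -3

-20


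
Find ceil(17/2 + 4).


13


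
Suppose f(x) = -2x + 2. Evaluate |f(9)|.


f(9) = -16
|-16| = 16

16


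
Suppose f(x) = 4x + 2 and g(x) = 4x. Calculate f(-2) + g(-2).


f(-2) = -6
g(-2) = -8
Sum = -14

-14


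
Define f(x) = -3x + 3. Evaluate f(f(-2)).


f(-2) = 9
f(9) = -24

-24


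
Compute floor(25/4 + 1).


25/4 = 6.25
6.25 + 1 = 7.25
floor(7.25) = 7

7


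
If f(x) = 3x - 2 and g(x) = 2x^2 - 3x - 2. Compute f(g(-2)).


34


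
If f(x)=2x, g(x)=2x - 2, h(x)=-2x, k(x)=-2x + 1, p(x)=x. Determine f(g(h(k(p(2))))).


p(2) = 2
k(2) = -3
h(-3) = 6
g(6) = 10
f(10) = 20

20


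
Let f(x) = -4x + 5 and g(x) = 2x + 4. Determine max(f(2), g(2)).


f(2) = -3
g(2) = 8
max = 8

8


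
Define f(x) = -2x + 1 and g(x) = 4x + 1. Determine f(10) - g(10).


f(10) = -19
g(10) = 41
Difference = -60

-60


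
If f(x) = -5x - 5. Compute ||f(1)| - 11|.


f(1) = -10
|-10| = 10
|10 - 11| = 1

1


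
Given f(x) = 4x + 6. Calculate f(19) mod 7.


5


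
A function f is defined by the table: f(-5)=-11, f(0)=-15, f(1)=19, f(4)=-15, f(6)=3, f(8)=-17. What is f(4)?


Reading from the table at x = 4

-15


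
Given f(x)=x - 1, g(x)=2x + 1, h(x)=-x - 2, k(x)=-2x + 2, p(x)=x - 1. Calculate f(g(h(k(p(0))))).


p(0) = -1
k(-1) = 4
h(4) = -6
g(-6) = -11
f(-11) = -12

-12


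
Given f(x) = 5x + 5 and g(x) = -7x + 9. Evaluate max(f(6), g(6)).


f(6) = 35
g(6) = -33
max = 35

35


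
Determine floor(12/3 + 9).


13


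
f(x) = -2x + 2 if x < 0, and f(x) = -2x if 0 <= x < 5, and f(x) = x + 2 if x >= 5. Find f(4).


4 satisfies 0 <= x < 5
f(4) = -8

-8


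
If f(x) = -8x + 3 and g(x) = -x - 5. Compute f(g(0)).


g(0) = -5
f(-5) = 43

43


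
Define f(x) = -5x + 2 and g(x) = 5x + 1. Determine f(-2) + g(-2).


f(-2) = 12
g(-2) = -9
Sum = 3

3


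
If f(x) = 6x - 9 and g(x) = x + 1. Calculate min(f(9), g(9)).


f(9) = 45
g(9) = 10
min = 10

10


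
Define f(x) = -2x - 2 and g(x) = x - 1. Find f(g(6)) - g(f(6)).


3


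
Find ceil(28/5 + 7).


28/5 = 5.6
5.6 + 7 = 12.6
ceil(12.6) = 13

13


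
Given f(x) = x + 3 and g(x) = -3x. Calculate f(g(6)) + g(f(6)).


f(g(6)) = -15
g(f(6)) = -27
Sum = -42

-42


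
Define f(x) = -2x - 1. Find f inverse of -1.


Solve -2x - 1 = -1
x = (-1 + 1) / (-2) = 0

0


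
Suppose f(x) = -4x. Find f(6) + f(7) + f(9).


f(6) = -24
f(7) = -28
f(9) = -36
Sum = -88

-88


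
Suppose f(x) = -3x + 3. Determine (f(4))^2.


f(4) = -9
(-9)^2 = 81

81


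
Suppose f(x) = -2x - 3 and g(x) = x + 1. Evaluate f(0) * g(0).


-3


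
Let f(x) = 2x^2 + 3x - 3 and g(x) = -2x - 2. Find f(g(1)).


g(1) = -4
f(-4) = 2*(-4)^2 + 3*(-4) - 3 = 17

17


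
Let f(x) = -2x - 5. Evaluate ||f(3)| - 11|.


f(3) = -11
|-11| = 11
|11 - 11| = 0

0


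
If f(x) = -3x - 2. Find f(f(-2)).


f(-2) = 4
f(4) = -14

-14


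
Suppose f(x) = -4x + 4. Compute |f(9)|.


f(9) = -32
|-32| = 32

32


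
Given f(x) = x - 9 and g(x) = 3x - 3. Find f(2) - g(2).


f(2) = -7
g(2) = 3
Difference = -10

-10


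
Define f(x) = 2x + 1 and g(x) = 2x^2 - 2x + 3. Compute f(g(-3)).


g(-3) = 27
f(27) = 55

55


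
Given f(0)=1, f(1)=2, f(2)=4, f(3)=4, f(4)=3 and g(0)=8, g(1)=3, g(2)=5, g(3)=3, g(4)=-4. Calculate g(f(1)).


f(1) = 2
g(2) = 5

5


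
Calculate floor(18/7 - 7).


18/7 = 2.5714
2.5714 - 7 = -4.4286
floor(-4.4286) = -5

-5


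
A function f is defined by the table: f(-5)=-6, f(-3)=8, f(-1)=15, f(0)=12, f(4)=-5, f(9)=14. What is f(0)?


Reading from the table at x = 0

12


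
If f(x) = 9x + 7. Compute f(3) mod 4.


f(3) = 34
34 mod 4 = 2

2


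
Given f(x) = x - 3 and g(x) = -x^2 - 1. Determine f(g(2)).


g(2) = -5
f(-5) = -8

-8


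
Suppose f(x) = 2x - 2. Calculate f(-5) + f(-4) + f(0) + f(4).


f(-5) = -12
f(-4) = -10
f(0) = -2
f(4) = 6
Sum = -18

-18


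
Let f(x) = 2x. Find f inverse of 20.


Solve 2x = 20
x = (20) / 2 = 10

10


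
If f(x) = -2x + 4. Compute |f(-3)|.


f(-3) = 10
|10| = 10

10


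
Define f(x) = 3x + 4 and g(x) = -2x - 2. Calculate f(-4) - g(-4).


f(-4) = -8
g(-4) = 6
Difference = -14

-14


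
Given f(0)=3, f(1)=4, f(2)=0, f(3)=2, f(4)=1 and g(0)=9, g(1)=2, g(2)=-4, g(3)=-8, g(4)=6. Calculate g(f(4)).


2


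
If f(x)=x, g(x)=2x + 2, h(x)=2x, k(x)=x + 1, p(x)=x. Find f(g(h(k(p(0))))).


p(0) = 0
k(0) = 1
h(1) = 2
g(2) = 6
f(6) = 6

6


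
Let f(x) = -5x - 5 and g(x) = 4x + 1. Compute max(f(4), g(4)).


f(4) = -25
g(4) = 17
max = 17

17


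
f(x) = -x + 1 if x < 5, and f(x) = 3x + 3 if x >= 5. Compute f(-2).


-2 satisfies x < 5
f(-2) = 3

3


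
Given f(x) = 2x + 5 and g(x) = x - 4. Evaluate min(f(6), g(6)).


f(6) = 17
g(6) = 2
min = 2

2


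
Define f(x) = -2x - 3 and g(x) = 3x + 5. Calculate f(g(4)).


g(4) = 17
f(17) = -37

-37


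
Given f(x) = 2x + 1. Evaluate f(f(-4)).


-13


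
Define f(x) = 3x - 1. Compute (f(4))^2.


121


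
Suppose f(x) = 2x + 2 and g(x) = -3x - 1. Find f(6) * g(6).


f(6) = 14
g(6) = -19
Product = -266

-266


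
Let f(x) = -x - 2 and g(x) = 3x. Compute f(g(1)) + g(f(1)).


f(g(1)) = -5
g(f(1)) = -9
Sum = -14

-14


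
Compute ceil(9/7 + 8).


9/7 = 1.2857
1.2857 + 8 = 9.2857
ceil(9.2857) = 10

10


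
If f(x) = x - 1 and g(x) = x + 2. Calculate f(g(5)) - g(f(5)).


f(g(5)) = 6
g(f(5)) = 6
Difference = 0

0


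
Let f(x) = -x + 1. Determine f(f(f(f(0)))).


f(0) = 1
f(1) = 0
f(0) = 1
f(1) = 0

0


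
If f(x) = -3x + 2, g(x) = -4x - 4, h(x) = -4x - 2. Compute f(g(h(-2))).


h(-2) = 6
g(6) = -28
f(-28) = 86

86


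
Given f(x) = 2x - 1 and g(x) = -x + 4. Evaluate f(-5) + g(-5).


f(-5) = -11
g(-5) = 9
Sum = -2

-2


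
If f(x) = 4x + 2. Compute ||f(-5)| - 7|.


11


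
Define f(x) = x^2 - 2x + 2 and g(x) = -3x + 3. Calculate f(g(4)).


g(4) = -9
f(-9) = 1*(-9)^2 - 2*(-9) + 2 = 101

101


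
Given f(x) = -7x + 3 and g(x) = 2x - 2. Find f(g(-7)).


g(-7) = -16
f(-16) = 115

115


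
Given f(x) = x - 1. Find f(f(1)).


f(1) = 0
f(0) = -1

-1


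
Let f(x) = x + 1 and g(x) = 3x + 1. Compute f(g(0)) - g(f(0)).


-2


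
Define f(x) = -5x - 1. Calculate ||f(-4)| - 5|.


f(-4) = 19
|19| = 19
|19 - 5| = 14

14


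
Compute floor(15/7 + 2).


15/7 = 2.1429
2.1429 + 2 = 4.1429
floor(4.1429) = 4

4


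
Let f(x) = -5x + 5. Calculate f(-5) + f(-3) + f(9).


f(-5) = 30
f(-3) = 20
f(9) = -40
Sum = 10

10


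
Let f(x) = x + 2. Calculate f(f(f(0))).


6


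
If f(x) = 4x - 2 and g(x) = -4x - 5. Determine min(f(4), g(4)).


f(4) = 14
g(4) = -21
min = -21

-21


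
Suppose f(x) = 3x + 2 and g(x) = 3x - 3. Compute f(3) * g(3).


f(3) = 11
g(3) = 6
Product = 66

66


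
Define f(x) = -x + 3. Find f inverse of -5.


8


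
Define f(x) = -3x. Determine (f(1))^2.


f(1) = -3
(-3)^2 = 9

9


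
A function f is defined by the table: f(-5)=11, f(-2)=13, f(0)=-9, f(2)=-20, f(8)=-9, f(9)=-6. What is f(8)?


-9


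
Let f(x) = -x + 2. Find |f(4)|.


f(4) = -2
|-2| = 2

2


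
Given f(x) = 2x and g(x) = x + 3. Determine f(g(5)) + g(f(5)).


f(g(5)) = 16
g(f(5)) = 13
Sum = 29

29


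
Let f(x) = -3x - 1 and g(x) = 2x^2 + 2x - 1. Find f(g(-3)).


g(-3) = 11
f(11) = -34

-34


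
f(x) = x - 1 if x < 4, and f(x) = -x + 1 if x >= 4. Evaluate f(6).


6 satisfies x >= 4
f(6) = -5

-5


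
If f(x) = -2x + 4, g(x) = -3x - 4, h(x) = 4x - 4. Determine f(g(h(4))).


h(4) = 12
g(12) = -40
f(-40) = 84

84


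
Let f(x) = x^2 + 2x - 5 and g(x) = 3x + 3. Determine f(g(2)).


g(2) = 9
f(9) = 1*(9)^2 + 2*(9) - 5 = 94

94


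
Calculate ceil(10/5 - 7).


-5


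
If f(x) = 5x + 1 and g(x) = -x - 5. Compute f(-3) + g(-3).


f(-3) = -14
g(-3) = -2
Sum = -16

-16


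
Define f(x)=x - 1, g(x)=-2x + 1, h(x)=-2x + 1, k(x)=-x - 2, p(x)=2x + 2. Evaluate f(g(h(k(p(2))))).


p(2) = 6
k(6) = -8
h(-8) = 17
g(17) = -33
f(-33) = -34

-34


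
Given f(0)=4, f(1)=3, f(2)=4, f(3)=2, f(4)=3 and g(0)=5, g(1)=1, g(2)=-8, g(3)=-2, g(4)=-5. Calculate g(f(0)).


f(0) = 4
g(4) = -5

-5


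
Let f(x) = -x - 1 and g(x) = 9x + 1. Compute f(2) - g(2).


f(2) = -3
g(2) = 19
Difference = -22

-22


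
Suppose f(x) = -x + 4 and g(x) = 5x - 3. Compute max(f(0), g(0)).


f(0) = 4
g(0) = -3
max = 4

4


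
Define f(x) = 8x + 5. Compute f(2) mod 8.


f(2) = 21
21 mod 8 = 5

5


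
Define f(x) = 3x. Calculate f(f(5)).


45


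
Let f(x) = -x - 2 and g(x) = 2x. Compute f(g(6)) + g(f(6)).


-30


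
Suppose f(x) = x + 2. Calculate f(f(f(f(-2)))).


f(-2) = 0
f(0) = 2
f(2) = 4
f(4) = 6

6


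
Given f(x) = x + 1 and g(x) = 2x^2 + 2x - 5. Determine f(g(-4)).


g(-4) = 19
f(19) = 20

20


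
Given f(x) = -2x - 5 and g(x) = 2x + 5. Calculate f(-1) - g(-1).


-6


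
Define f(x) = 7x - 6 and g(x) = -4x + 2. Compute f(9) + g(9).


23


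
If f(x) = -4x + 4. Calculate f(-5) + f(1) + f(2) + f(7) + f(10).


f(-5) = 24
f(1) = 0
f(2) = -4
f(7) = -24
f(10) = -36
Sum = -40

-40


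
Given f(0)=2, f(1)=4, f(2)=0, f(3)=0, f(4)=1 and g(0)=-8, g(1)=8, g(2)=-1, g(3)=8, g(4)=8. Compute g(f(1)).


8


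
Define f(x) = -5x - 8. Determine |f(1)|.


f(1) = -13
|-13| = 13

13


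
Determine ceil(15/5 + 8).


11


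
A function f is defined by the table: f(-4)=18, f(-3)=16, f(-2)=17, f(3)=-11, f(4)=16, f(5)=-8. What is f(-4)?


Reading from the table at x = -4

18


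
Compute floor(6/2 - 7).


6/2 = 3
3 - 7 = -4
floor(-4) = -4

-4


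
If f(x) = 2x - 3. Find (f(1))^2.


f(1) = -1
(-1)^2 = 1

1


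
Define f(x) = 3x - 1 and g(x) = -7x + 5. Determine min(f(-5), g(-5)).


f(-5) = -16
g(-5) = 40
min = -16

-16


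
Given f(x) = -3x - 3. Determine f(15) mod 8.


f(15) = -48
-48 mod 8 = 0

0


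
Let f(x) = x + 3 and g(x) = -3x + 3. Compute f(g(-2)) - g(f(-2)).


f(g(-2)) = 12
g(f(-2)) = 0
Difference = 12

12


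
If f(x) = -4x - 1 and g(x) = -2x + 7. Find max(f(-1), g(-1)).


f(-1) = 3
g(-1) = 9
max = 9

9


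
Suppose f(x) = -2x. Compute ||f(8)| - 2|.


f(8) = -16
|-16| = 16
|16 - 2| = 14

14


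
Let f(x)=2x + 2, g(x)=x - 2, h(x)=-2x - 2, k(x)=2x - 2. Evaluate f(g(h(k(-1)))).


k(-1) = -4
h(-4) = 6
g(6) = 4
f(4) = 10

10


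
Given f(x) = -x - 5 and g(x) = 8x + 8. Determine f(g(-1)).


g(-1) = 0
f(0) = -5

-5


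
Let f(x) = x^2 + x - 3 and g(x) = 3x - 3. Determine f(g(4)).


87


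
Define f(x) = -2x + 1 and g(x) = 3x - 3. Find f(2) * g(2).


f(2) = -3
g(2) = 3
Product = -9

-9


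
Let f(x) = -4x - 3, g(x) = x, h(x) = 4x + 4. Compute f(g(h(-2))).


h(-2) = -4
g(-4) = -4
f(-4) = 13

13


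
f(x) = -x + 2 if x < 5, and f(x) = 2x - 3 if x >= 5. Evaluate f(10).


10 satisfies x >= 5
f(10) = 17

17


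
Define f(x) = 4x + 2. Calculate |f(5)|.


f(5) = 22
|22| = 22

22


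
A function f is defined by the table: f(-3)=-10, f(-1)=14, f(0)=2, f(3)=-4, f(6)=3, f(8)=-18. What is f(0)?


Reading from the table at x = 0

2


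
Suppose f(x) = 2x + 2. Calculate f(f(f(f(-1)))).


f(-1) = 0
f(0) = 2
f(2) = 6
f(6) = 14

14


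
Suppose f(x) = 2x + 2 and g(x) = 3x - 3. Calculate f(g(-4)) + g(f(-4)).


f(g(-4)) = -28
g(f(-4)) = -21
Sum = -49

-49


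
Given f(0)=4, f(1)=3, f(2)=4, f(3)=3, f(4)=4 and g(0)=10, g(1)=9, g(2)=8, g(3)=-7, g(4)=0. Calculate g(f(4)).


f(4) = 4
g(4) = 0

0


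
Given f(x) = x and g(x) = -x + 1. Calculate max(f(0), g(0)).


f(0) = 0
g(0) = 1
max = 1

1


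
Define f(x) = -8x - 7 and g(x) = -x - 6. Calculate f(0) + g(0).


f(0) = -7
g(0) = -6
Sum = -13

-13


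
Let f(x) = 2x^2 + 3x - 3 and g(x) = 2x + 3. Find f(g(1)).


g(1) = 5
f(5) = 2*(5)^2 + 3*(5) - 3 = 62

62


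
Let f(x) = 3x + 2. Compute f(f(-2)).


f(-2) = -4
f(-4) = -10

-10


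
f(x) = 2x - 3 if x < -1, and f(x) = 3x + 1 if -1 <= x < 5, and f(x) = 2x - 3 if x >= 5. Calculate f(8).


13


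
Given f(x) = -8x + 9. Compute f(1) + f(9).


f(1) = 1
f(9) = -63
Sum = -62

-62


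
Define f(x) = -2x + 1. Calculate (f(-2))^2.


f(-2) = 5
(5)^2 = 25

25


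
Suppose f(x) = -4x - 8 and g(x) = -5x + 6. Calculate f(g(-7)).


g(-7) = 41
f(41) = -172

-172


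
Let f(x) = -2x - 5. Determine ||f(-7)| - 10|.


f(-7) = 9
|9| = 9
|9 - 10| = 1

1


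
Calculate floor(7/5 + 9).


7/5 = 1.4
1.4 + 9 = 10.4
floor(10.4) = 10

10


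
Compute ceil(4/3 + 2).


4/3 = 1.3333
1.3333 + 2 = 3.3333
ceil(3.3333) = 4

4


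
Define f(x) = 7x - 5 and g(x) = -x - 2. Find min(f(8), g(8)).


f(8) = 51
g(8) = -10
min = -10

-10


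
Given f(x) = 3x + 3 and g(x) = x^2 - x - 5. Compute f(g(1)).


g(1) = -5
f(-5) = -12

-12


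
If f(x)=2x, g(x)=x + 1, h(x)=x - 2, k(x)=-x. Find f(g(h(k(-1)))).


0


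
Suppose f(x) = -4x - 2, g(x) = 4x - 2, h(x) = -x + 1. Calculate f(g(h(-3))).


h(-3) = 4
g(4) = 14
f(14) = -58

-58


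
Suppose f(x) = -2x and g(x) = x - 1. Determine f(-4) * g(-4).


f(-4) = 8
g(-4) = -5
Product = -40

-40


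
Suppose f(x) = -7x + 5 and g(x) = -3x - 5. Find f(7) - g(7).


f(7) = -44
g(7) = -26
Difference = -18

-18


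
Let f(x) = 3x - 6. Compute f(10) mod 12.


f(10) = 24
24 mod 12 = 0

0


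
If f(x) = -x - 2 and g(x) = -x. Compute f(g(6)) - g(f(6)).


f(g(6)) = 4
g(f(6)) = 8
Difference = -4

-4


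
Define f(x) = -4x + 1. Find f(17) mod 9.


f(17) = -67
-67 mod 9 = 5

5


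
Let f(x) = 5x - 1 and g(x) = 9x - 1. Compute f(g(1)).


g(1) = 8
f(8) = 39

39


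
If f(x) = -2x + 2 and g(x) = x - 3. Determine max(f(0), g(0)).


f(0) = 2
g(0) = -3
max = 2

2


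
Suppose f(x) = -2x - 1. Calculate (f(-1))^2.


f(-1) = 1
(1)^2 = 1

1


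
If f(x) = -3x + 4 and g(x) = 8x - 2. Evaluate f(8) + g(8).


f(8) = -20
g(8) = 62
Sum = 42

42


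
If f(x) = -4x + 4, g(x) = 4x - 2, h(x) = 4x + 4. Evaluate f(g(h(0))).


h(0) = 4
g(4) = 14
f(14) = -52

-52


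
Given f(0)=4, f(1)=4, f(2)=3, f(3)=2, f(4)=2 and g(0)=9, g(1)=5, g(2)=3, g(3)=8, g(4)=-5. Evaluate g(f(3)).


3


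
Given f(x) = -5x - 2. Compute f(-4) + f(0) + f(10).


f(-4) = 18
f(0) = -2
f(10) = -52
Sum = -36

-36


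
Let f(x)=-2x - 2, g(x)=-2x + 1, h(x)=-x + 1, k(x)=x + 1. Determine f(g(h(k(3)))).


k(3) = 4
h(4) = -3
g(-3) = 7
f(7) = -16

-16


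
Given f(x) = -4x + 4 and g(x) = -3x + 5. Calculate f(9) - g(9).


-10


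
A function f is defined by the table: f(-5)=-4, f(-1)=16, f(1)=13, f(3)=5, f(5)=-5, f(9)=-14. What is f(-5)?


Reading from the table at x = -5

-4


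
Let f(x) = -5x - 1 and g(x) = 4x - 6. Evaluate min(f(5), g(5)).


f(5) = -26
g(5) = 14
min = -26

-26


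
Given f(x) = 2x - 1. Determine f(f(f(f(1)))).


f(1) = 1
f(1) = 1
f(1) = 1
f(1) = 1

1


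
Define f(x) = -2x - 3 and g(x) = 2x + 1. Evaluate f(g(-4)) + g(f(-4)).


22


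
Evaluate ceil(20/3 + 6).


20/3 = 6.6667
6.6667 + 6 = 12.6667
ceil(12.6667) = 13

13


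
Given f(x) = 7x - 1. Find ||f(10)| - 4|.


f(10) = 69
|69| = 69
|69 - 4| = 65

65


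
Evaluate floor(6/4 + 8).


6/4 = 1.5
1.5 + 8 = 9.5
floor(9.5) = 9

9


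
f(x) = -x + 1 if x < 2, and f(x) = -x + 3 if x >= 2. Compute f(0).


1


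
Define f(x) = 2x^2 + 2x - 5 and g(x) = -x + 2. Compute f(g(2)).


g(2) = 0
f(0) = 2*(0)^2 + 2*(0) - 5 = -5

-5


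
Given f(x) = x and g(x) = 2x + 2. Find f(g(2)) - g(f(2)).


f(g(2)) = 6
g(f(2)) = 6
Difference = 0

0


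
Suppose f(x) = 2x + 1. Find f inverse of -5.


-3


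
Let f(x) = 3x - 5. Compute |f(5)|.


f(5) = 10
|10| = 10

10


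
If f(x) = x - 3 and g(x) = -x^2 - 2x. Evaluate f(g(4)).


-27


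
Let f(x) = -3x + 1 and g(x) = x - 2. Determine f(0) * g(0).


f(0) = 1
g(0) = -2
Product = -2

-2


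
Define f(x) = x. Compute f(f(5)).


f(5) = 5
f(5) = 5

5


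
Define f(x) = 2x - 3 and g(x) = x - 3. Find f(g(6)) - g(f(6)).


f(g(6)) = 3
g(f(6)) = 6
Difference = -3

-3


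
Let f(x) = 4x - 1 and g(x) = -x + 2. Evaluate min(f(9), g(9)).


-7


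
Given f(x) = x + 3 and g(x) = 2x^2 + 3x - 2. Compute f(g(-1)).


g(-1) = -3
f(-3) = 0

0


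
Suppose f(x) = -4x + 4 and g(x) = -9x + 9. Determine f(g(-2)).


g(-2) = 27
f(27) = -104

-104


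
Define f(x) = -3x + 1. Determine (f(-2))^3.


f(-2) = 7
(7)^3 = 343

343


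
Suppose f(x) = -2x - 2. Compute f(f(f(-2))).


f(-2) = 2
f(2) = -6
f(-6) = 10

10


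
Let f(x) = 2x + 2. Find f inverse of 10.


Solve 2x + 2 = 10
x = (10 - 2) / 2 = 4

4


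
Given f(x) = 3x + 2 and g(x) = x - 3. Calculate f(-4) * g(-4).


70


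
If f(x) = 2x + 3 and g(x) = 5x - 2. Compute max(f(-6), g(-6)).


f(-6) = -9
g(-6) = -32
max = -9

-9


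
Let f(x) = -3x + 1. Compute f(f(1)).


f(1) = -2
f(-2) = 7

7


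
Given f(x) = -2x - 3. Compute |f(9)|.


f(9) = -21
|-21| = 21

21


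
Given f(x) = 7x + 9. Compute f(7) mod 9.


f(7) = 58
58 mod 9 = 4

4


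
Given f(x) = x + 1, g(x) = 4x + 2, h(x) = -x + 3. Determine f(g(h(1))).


h(1) = 2
g(2) = 10
f(10) = 11

11


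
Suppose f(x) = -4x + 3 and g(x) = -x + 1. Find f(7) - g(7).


f(7) = -25
g(7) = -6
Difference = -19

-19


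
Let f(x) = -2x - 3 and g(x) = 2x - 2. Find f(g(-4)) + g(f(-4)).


f(g(-4)) = 17
g(f(-4)) = 8
Sum = 25

25


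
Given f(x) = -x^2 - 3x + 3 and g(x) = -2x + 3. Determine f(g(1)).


g(1) = 1
f(1) = (-1)*(1)^2 - 3*(1) + 3 = -1

-1


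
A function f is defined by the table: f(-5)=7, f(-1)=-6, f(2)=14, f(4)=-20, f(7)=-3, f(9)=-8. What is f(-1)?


Reading from the table at x = -1

-6


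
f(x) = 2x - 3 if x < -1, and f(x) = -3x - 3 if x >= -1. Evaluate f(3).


3 satisfies x >= -1
f(3) = -12

-12


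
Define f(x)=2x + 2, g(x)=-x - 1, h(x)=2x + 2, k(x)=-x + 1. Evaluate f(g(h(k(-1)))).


k(-1) = 2
h(2) = 6
g(6) = -7
f(-7) = -12

-12


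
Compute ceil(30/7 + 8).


30/7 = 4.2857
4.2857 + 8 = 12.2857
ceil(12.2857) = 13

13


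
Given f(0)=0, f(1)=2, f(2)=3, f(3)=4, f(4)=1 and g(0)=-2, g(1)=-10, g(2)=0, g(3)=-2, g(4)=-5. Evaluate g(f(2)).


f(2) = 3
g(3) = -2

-2


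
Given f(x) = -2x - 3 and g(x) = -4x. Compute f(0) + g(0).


f(0) = -3
g(0) = 0
Sum = -3

-3


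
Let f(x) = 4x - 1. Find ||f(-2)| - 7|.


f(-2) = -9
|-9| = 9
|9 - 7| = 2

2


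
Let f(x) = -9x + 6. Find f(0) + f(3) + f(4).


f(0) = 6
f(3) = -21
f(4) = -30
Sum = -45

-45


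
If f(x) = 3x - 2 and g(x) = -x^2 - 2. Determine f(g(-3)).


-35


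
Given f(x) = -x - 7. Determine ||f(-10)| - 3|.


f(-10) = 3
|3| = 3
|3 - 3| = 0

0


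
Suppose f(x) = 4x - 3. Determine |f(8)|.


f(8) = 29
|29| = 29

29


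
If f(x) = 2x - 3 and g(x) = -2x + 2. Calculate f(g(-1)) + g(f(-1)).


f(g(-1)) = 5
g(f(-1)) = 12
Sum = 17

17


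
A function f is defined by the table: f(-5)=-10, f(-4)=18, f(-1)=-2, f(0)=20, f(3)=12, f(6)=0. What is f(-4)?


Reading from the table at x = -4

18


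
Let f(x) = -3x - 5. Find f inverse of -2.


Solve -3x - 5 = -2
x = (-2 + 5) / (-3) = -1

-1


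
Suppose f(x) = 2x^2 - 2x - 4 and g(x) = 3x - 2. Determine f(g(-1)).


56


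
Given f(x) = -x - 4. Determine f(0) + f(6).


f(0) = -4
f(6) = -10
Sum = -14

-14


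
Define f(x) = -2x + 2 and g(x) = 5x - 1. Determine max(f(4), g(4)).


f(4) = -6
g(4) = 19
max = 19

19


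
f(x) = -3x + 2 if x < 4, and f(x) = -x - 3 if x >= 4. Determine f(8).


8 satisfies x >= 4
f(8) = -11

-11


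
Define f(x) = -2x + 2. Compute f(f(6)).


f(6) = -10
f(-10) = 22

22


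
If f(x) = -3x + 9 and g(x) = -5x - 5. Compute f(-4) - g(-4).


f(-4) = 21
g(-4) = 15
Difference = 6

6


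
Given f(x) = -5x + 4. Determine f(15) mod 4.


f(15) = -71
-71 mod 4 = 1

1


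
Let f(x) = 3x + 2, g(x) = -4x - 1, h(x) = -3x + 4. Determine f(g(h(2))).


h(2) = -2
g(-2) = 7
f(7) = 23

23


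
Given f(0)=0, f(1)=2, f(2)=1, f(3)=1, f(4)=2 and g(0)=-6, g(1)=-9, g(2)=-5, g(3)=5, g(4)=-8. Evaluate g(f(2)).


f(2) = 1
g(1) = -9

-9


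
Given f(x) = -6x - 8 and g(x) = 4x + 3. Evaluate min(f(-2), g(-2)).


-5


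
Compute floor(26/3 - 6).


26/3 = 8.6667
8.6667 - 6 = 2.6667
floor(2.6667) = 2

2


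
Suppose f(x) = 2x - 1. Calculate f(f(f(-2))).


f(-2) = -5
f(-5) = -11
f(-11) = -23

-23


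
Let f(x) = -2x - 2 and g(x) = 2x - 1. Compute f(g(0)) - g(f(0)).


f(g(0)) = 0
g(f(0)) = -5
Difference = 5

5


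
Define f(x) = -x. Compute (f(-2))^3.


f(-2) = 2
(2)^3 = 8

8


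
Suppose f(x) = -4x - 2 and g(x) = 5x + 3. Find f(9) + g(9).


f(9) = -38
g(9) = 48
Sum = 10

10


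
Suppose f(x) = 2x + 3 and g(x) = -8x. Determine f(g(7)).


g(7) = -56
f(-56) = -109

-109


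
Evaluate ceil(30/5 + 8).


30/5 = 6
6 + 8 = 14
ceil(14) = 14

14


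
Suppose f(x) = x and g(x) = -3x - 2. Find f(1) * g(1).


f(1) = 1
g(1) = -5
Product = -5

-5


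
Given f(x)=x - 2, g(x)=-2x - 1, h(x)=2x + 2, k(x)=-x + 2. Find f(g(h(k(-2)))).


k(-2) = 4
h(4) = 10
g(10) = -21
f(-21) = -23

-23


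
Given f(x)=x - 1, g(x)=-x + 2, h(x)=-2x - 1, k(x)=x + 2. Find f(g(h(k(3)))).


k(3) = 5
h(5) = -11
g(-11) = 13
f(13) = 12

12


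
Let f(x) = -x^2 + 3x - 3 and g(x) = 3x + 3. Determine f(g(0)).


g(0) = 3
f(3) = (-1)*(3)^2 + 3*(3) - 3 = -3

-3


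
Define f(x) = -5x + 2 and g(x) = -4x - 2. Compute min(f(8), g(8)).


f(8) = -38
g(8) = -34
min = -38

-38


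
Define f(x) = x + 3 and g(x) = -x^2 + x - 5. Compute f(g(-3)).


g(-3) = -17
f(-17) = -14

-14


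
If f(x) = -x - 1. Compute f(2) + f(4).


-8


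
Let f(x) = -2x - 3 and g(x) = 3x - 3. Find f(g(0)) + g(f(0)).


f(g(0)) = 3
g(f(0)) = -12
Sum = -9

-9


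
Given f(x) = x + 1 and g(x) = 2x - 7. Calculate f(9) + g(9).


f(9) = 10
g(9) = 11
Sum = 21

21


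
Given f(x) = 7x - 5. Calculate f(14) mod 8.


f(14) = 93
93 mod 8 = 5

5


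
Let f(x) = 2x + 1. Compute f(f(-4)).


f(-4) = -7
f(-7) = -13

-13


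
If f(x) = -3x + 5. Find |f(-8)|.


f(-8) = 29
|29| = 29

29


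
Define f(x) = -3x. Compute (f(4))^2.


f(4) = -12
(-12)^2 = 144

144


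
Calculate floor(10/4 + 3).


10/4 = 2.5
2.5 + 3 = 5.5
floor(5.5) = 5

5


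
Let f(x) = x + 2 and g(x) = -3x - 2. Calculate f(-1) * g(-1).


1


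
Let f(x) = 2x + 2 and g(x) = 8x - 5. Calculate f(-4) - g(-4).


f(-4) = -6
g(-4) = -37
Difference = 31

31


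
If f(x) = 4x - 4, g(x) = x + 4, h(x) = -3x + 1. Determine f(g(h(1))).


h(1) = -2
g(-2) = 2
f(2) = 4

4


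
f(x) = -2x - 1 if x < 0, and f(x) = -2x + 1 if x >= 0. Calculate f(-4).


7


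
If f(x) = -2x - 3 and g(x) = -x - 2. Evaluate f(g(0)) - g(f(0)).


f(g(0)) = 1
g(f(0)) = 1
Difference = 0

0


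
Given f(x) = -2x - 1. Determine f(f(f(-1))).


5


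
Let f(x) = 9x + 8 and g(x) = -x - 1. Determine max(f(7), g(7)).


f(7) = 71
g(7) = -8
max = 71

71


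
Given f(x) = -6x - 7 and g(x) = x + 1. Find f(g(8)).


g(8) = 9
f(9) = -61

-61


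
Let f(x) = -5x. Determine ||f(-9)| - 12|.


33


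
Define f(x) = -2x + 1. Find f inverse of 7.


Solve -2x + 1 = 7
x = (7 - 1) / (-2) = -3

-3


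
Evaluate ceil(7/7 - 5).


7/7 = 1
1 - 5 = -4
ceil(-4) = -4

-4


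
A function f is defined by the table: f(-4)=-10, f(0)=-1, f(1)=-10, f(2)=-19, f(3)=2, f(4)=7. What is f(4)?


Reading from the table at x = 4

7


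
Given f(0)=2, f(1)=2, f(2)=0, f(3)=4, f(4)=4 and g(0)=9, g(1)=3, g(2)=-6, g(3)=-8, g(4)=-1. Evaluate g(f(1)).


f(1) = 2
g(2) = -6

-6


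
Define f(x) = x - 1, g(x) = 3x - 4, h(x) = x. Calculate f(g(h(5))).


h(5) = 5
g(5) = 11
f(11) = 10

10


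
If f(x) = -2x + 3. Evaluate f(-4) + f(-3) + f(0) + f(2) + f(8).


f(-4) = 11
f(-3) = 9
f(0) = 3
f(2) = -1
f(8) = -13
Sum = 9

9


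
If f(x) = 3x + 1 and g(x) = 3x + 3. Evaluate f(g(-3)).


g(-3) = -6
f(-6) = -17

-17


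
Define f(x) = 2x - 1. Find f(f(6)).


21


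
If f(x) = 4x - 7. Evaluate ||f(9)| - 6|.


f(9) = 29
|29| = 29
|29 - 6| = 23

23


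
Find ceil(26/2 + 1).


26/2 = 13
13 + 1 = 14
ceil(14) = 14

14


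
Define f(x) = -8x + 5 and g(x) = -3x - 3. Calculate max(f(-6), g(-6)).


f(-6) = 53
g(-6) = 15
max = 53

53


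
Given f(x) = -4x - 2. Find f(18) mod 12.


10


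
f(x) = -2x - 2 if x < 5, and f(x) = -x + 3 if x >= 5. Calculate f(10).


10 satisfies x >= 5
f(10) = -7

-7


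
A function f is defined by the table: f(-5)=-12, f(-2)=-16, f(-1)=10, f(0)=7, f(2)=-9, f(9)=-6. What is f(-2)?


Reading from the table at x = -2

-16


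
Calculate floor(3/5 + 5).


3/5 = 0.6
0.6 + 5 = 5.6
floor(5.6) = 5

5


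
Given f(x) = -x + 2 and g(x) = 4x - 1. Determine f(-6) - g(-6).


f(-6) = 8
g(-6) = -25
Difference = 33

33


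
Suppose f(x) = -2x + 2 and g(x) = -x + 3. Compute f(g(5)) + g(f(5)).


f(g(5)) = 6
g(f(5)) = 11
Sum = 17

17


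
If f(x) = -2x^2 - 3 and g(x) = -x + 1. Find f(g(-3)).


g(-3) = 4
f(4) = (-2)*(4)^2 - 3 = -35

-35


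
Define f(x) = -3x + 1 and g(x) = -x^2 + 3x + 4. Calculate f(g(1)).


g(1) = 6
f(6) = -17

-17


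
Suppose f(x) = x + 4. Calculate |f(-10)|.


f(-10) = -6
|-6| = 6

6


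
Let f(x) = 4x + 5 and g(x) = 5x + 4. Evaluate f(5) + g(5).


f(5) = 25
g(5) = 29
Sum = 54

54


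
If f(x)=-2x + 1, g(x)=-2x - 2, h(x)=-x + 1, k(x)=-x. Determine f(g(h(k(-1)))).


k(-1) = 1
h(1) = 0
g(0) = -2
f(-2) = 5

5


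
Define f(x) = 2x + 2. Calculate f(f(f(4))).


46


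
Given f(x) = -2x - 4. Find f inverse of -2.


Solve -2x - 4 = -2
x = (-2 + 4) / (-2) = -1

-1


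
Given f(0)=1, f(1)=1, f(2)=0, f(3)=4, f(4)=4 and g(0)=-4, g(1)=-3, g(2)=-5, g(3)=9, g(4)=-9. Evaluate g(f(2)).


f(2) = 0
g(0) = -4

-4


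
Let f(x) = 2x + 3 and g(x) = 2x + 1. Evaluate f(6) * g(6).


f(6) = 15
g(6) = 13
Product = 195

195


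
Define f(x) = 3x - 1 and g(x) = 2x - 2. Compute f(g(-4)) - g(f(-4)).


f(g(-4)) = -31
g(f(-4)) = -28
Difference = -3

-3


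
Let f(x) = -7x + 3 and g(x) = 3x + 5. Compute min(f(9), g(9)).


f(9) = -60
g(9) = 32
min = -60

-60


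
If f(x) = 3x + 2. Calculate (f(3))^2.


f(3) = 11
(11)^2 = 121

121


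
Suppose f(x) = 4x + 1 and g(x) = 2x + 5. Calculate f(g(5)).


g(5) = 15
f(15) = 61

61


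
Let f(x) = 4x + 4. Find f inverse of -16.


Solve 4x + 4 = -16
x = (-16 - 4) / 4 = -5

-5


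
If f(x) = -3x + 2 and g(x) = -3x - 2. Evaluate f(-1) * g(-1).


5


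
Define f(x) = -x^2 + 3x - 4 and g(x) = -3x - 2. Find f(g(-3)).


g(-3) = 7
f(7) = (-1)*(7)^2 + 3*(7) - 4 = -32

-32


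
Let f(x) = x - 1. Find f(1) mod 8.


f(1) = 0
0 mod 8 = 0

0


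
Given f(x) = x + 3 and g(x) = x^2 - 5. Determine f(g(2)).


g(2) = -1
f(-1) = 2

2


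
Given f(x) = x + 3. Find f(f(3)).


f(3) = 6
f(6) = 9

9


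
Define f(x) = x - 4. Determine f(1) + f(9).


f(1) = -3
f(9) = 5
Sum = 2

2


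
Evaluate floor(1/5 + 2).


1/5 = 0.2
0.2 + 2 = 2.2
floor(2.2) = 2

2


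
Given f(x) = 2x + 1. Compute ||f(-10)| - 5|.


f(-10) = -19
|-19| = 19
|19 - 5| = 14

14


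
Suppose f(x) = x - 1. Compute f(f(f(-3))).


f(-3) = -4
f(-4) = -5
f(-5) = -6

-6


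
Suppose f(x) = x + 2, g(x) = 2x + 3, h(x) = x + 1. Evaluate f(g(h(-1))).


5


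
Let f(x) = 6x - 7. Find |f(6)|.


29


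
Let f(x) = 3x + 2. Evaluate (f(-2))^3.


f(-2) = -4
(-4)^3 = -64

-64


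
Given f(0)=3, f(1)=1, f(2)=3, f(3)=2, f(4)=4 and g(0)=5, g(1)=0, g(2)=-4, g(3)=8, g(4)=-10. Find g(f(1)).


f(1) = 1
g(1) = 0

0


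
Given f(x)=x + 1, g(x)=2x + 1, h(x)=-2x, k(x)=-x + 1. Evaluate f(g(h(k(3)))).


k(3) = -2
h(-2) = 4
g(4) = 9
f(9) = 10

10


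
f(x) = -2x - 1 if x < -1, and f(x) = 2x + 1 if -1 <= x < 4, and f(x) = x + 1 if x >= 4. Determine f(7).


7 satisfies x >= 4
f(7) = 8

8


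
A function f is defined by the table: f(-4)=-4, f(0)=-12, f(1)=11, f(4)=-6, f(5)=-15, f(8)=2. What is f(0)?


Reading from the table at x = 0

-12


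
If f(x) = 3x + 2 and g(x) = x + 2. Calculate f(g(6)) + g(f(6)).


f(g(6)) = 26
g(f(6)) = 22
Sum = 48

48


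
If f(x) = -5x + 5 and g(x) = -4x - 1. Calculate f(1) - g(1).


f(1) = 0
g(1) = -5
Difference = 5

5


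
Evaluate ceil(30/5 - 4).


30/5 = 6
6 - 4 = 2
ceil(2) = 2

2


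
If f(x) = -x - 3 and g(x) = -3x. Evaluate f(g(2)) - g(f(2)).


f(g(2)) = 3
g(f(2)) = 15
Difference = -12

-12


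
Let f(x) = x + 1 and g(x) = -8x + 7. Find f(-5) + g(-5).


f(-5) = -4
g(-5) = 47
Sum = 43

43


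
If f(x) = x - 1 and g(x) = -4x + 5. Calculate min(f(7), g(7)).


f(7) = 6
g(7) = -23
min = -23

-23


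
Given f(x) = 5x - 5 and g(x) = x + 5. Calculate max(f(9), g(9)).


f(9) = 40
g(9) = 14
max = 40

40


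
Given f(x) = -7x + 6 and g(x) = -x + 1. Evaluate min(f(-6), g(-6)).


f(-6) = 48
g(-6) = 7
min = 7

7


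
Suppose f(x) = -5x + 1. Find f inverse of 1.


Solve -5x + 1 = 1
x = (1 - 1) / (-5) = 0

0


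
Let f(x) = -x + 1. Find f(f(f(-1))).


f(-1) = 2
f(2) = -1
f(-1) = 2

2


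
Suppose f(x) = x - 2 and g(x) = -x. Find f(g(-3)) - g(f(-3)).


f(g(-3)) = 1
g(f(-3)) = 5
Difference = -4

-4


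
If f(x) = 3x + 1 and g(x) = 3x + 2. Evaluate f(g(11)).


g(11) = 35
f(35) = 106

106


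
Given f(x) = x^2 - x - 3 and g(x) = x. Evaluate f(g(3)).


3


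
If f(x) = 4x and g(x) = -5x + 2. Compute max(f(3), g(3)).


f(3) = 12
g(3) = -13
max = 12

12


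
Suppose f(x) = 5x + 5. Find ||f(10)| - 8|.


f(10) = 55
|55| = 55
|55 - 8| = 47

47


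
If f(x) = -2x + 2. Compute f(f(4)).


f(4) = -6
f(-6) = 14

14


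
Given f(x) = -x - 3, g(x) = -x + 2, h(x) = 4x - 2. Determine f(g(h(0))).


-7


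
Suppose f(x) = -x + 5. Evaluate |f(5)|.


f(5) = 0
|0| = 0

0


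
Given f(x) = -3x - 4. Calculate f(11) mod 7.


f(11) = -37
-37 mod 7 = 5

5


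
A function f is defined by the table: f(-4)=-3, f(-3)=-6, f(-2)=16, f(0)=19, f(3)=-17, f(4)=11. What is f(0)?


Reading from the table at x = 0

19


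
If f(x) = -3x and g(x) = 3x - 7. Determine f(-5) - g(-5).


f(-5) = 15
g(-5) = -22
Difference = 37

37


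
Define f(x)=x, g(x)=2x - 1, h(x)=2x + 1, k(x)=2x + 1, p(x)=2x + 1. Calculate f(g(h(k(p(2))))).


p(2) = 5
k(5) = 11
h(11) = 23
g(23) = 45
f(45) = 45

45


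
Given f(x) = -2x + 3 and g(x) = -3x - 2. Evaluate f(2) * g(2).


f(2) = -1
g(2) = -8
Product = 8

8


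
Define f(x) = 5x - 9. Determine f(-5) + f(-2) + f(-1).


-67


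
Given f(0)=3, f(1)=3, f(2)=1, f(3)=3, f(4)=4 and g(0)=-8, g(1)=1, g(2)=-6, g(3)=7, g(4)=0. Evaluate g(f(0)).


f(0) = 3
g(3) = 7

7


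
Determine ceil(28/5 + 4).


10


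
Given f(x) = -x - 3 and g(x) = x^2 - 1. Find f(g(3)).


g(3) = 8
f(8) = -11

-11


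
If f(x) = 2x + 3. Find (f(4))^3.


f(4) = 11
(11)^3 = 1331

1331


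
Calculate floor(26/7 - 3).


26/7 = 3.7143
3.7143 - 3 = 0.7143
floor(0.7143) = 0

0


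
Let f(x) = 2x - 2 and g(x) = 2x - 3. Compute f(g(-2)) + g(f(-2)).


f(g(-2)) = -16
g(f(-2)) = -15
Sum = -31

-31


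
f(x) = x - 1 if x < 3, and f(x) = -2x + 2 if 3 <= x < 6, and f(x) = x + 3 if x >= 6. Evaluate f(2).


2 satisfies x < 3
f(2) = 1

1


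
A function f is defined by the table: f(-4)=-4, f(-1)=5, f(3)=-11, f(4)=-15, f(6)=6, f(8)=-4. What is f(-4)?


Reading from the table at x = -4

-4


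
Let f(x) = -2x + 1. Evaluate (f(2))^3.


f(2) = -3
(-3)^3 = -27

-27


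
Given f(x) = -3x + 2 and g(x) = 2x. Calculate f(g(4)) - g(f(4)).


f(g(4)) = -22
g(f(4)) = -20
Difference = -2

-2


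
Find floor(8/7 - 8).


8/7 = 1.1429
1.1429 - 8 = -6.8571
floor(-6.8571) = -7

-7


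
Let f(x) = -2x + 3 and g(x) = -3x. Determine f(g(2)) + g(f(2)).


f(g(2)) = 15
g(f(2)) = 3
Sum = 18

18


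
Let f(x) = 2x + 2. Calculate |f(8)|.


f(8) = 18
|18| = 18

18


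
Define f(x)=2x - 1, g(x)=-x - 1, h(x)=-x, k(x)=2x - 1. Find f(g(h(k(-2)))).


k(-2) = -5
h(-5) = 5
g(5) = -6
f(-6) = -13

-13


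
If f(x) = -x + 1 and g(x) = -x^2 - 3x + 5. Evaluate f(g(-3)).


-4


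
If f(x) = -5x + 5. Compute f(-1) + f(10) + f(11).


-85


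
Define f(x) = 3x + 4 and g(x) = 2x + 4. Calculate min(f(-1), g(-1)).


f(-1) = 1
g(-1) = 2
min = 1

1


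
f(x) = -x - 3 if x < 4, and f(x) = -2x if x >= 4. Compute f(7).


7 satisfies x >= 4
f(7) = -14

-14


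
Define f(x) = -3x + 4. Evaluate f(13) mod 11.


f(13) = -35
-35 mod 11 = 9

9


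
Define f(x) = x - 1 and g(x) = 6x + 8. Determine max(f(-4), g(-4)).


-5


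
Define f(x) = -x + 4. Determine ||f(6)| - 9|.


f(6) = -2
|-2| = 2
|2 - 9| = 7

7


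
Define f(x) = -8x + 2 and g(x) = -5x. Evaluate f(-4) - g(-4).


14


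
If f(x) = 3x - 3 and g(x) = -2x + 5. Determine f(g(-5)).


g(-5) = 15
f(15) = 42

42


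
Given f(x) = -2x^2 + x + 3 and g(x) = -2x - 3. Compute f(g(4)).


g(4) = -11
f(-11) = (-2)*(-11)^2 + 1*(-11) + 3 = -250

-250


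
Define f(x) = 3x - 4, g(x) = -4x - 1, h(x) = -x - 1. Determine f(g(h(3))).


h(3) = -4
g(-4) = 15
f(15) = 41

41


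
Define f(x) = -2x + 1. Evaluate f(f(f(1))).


-5


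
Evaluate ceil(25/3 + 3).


25/3 = 8.3333
8.3333 + 3 = 11.3333
ceil(11.3333) = 12

12


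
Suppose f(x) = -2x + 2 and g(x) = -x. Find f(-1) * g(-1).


4


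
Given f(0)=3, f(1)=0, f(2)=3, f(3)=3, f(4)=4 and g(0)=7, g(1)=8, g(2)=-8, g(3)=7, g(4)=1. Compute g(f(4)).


f(4) = 4
g(4) = 1

1


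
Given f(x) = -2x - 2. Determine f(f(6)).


f(6) = -14
f(-14) = 26

26


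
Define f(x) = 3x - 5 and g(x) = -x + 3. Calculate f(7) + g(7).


f(7) = 16
g(7) = -4
Sum = 12

12


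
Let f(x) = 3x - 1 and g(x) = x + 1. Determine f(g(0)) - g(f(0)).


f(g(0)) = 2
g(f(0)) = 0
Difference = 2

2


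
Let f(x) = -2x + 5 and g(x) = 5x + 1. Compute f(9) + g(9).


f(9) = -13
g(9) = 46
Sum = 33

33


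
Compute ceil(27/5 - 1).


27/5 = 5.4
5.4 - 1 = 4.4
ceil(4.4) = 5

5


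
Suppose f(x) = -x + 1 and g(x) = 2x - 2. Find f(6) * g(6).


f(6) = -5
g(6) = 10
Product = -50

-50


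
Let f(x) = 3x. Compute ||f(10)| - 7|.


f(10) = 30
|30| = 30
|30 - 7| = 23

23


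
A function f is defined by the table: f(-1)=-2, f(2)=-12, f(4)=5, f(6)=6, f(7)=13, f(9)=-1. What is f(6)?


Reading from the table at x = 6

6


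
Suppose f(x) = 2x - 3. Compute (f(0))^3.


f(0) = -3
(-3)^3 = -27

-27


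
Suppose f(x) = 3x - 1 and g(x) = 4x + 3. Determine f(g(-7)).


g(-7) = -25
f(-25) = -76

-76


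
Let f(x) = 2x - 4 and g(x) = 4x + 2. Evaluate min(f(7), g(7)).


f(7) = 10
g(7) = 30
min = 10

10


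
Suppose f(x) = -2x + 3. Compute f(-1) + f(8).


f(-1) = 5
f(8) = -13
Sum = -8

-8


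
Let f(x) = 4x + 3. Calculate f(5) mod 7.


f(5) = 23
23 mod 7 = 2

2


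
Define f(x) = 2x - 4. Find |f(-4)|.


f(-4) = -12
|-12| = 12

12


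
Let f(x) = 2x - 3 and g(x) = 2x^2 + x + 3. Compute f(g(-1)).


g(-1) = 4
f(4) = 5

5


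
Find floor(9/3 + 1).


4


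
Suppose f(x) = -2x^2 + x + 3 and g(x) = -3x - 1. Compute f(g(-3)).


g(-3) = 8
f(8) = (-2)*(8)^2 + 1*(8) + 3 = -117

-117


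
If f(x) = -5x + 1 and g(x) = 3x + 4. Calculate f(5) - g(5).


f(5) = -24
g(5) = 19
Difference = -43

-43


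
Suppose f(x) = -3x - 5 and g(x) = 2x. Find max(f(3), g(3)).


f(3) = -14
g(3) = 6
max = 6

6


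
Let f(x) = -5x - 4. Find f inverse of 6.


Solve -5x - 4 = 6
x = (6 + 4) / (-5) = -2

-2


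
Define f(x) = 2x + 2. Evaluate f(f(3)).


f(3) = 8
f(8) = 18

18


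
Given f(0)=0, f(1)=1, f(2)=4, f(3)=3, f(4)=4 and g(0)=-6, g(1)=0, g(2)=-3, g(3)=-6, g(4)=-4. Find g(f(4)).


-4
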